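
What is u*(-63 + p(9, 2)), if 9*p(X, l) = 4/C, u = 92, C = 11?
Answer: -573436/99 ≈ -5792.3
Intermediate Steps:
p(X, l) = 4/99 (p(X, l) = (4/11)/9 = (4*(1/11))/9 = (1/9)*(4/11) = 4/99)
u*(-63 + p(9, 2)) = 92*(-63 + 4/99) = 92*(-6233/99) = -573436/99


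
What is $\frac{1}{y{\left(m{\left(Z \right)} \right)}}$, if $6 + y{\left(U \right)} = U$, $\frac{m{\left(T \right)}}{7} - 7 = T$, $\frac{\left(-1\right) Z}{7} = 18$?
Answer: $- \frac{1}{839} \approx -0.0011919$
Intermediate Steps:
$Z = -126$ ($Z = \left(-7\right) 18 = -126$)
$m{\left(T \right)} = 49 + 7 T$
$y{\left(U \right)} = -6 + U$
$\frac{1}{y{\left(m{\left(Z \right)} \right)}} = \frac{1}{-6 + \left(49 + 7 \left(-126\right)\right)} = \frac{1}{-6 + \left(49 - 882\right)} = \frac{1}{-6 - 833} = \frac{1}{-839} = - \frac{1}{839}$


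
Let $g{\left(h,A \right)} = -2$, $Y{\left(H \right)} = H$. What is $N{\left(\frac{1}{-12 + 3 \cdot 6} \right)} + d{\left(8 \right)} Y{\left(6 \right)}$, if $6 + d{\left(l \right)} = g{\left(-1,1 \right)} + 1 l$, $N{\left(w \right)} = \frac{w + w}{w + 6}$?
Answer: $\frac{2}{37} \approx 0.054054$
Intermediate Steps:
$N{\left(w \right)} = \frac{2 w}{6 + w}$
$d{\left(l \right)} = -8 + l$ ($d{\left(l \right)} = -6 + \left(-2 + 1 l\right) = -6 + \left(-2 + l\right) = -8 + l$)
$N{\left(\frac{1}{-12 + 3 \cdot 6} \right)} + d{\left(8 \right)} Y{\left(6 \right)} = \frac{2}{\left(-12 + 3 \cdot 6\right) \left(6 + \frac{1}{-12 + 3 \cdot 6}\right)} + \left(-8 + 8\right) 6 = \frac{2}{\left(-12 + 18\right) \left(6 + \frac{1}{-12 + 18}\right)} + 0 \cdot 6 = \frac{2}{6 \left(6 + \frac{1}{6}\right)} + 0 = 2 \cdot \frac{1}{6} \frac{1}{6 + \frac{1}{6}} + 0 = 2 \cdot \frac{1}{6} \frac{1}{\frac{37}{6}} + 0 = 2 \cdot \frac{1}{6} \cdot \frac{6}{37} + 0 = \frac{2}{37} + 0 = \frac{2}{37}$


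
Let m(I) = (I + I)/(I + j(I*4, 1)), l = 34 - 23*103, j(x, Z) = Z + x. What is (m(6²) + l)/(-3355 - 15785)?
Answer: 422563/3464340 ≈ 0.12198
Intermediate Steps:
l = -2335 (l = 34 - 2369 = -2335)
m(I) = 2*I/(1 + 5*I) (m(I) = (I + I)/(I + (1 + I*4)) = (2*I)/(I + (1 + 4*I)) = (2*I)/(1 + 5*I) = 2*I/(1 + 5*I))
(m(6²) + l)/(-3355 - 15785) = (2*6²/(1 + 5*6²) - 2335)/(-3355 - 15785) = (2*36/(1 + 5*36) - 2335)/(-19140) = (2*36/(1 + 180) - 2335)*(-1/19140) = (2*36/181 - 2335)*(-1/19140) = (2*36*(1/181) - 2335)*(-1/19140) = (72/181 - 2335)*(-1/19140) = -422563/181*(-1/19140) = 422563/3464340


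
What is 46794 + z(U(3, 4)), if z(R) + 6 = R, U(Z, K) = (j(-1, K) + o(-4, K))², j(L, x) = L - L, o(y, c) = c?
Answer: 46804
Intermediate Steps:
j(L, x) = 0
U(Z, K) = K² (U(Z, K) = (0 + K)² = K²)
z(R) = -6 + R
46794 + z(U(3, 4)) = 46794 + (-6 + 4²) = 46794 + (-6 + 16) = 46794 + 10 = 46804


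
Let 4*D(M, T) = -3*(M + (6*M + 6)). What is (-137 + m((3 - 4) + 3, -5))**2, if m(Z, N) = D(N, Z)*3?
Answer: 82369/16 ≈ 5148.1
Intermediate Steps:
D(M, T) = -9/2 - 21*M/4 (D(M, T) = (-3*(M + (6*M + 6)))/4 = (-3*(M + (6 + 6*M)))/4 = (-3*(6 + 7*M))/4 = (-18 - 21*M)/4 = -9/2 - 21*M/4)
m(Z, N) = -27/2 - 63*N/4 (m(Z, N) = (-9/2 - 21*N/4)*3 = -27/2 - 63*N/4)
(-137 + m((3 - 4) + 3, -5))**2 = (-137 + (-27/2 - 63/4*(-5)))**2 = (-137 + (-27/2 + 315/4))**2 = (-137 + 261/4)**2 = (-287/4)**2 = 82369/16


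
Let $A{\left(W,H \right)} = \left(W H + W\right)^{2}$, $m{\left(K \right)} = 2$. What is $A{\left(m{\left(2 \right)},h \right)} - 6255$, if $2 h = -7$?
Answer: $-6230$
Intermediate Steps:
$h = - \frac{7}{2}$ ($h = \frac{1}{2} \left(-7\right) = - \frac{7}{2} \approx -3.5$)
$A{\left(W,H \right)} = \left(W + H W\right)^{2}$ ($A{\left(W,H \right)} = \left(H W + W\right)^{2} = \left(W + H W\right)^{2}$)
$A{\left(m{\left(2 \right)},h \right)} - 6255 = 2^{2} \left(1 - \frac{7}{2}\right)^{2} - 6255 = 4 \left(- \frac{5}{2}\right)^{2} - 6255 = 4 \cdot \frac{25}{4} - 6255 = 25 - 6255 = -6230$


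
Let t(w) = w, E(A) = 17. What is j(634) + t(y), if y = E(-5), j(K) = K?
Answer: 651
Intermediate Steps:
y = 17
j(634) + t(y) = 634 + 17 = 651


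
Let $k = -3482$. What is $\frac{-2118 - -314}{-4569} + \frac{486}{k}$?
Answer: $\frac{2030497}{7954629} \approx 0.25526$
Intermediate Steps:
$\frac{-2118 - -314}{-4569} + \frac{486}{k} = \frac{-2118 - -314}{-4569} + \frac{486}{-3482} = \left(-2118 + 314\right) \left(- \frac{1}{4569}\right) + 486 \left(- \frac{1}{3482}\right) = \left(-1804\right) \left(- \frac{1}{4569}\right) - \frac{243}{1741} = \frac{1804}{4569} - \frac{243}{1741} = \frac{2030497}{7954629}$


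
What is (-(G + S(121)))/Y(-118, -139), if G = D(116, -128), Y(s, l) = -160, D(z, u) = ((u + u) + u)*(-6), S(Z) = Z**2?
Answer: 3389/32 ≈ 105.91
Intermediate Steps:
D(z, u) = -18*u (D(z, u) = (2*u + u)*(-6) = (3*u)*(-6) = -18*u)
G = 2304 (G = -18*(-128) = 2304)
(-(G + S(121)))/Y(-118, -139) = -(2304 + 121**2)/(-160) = -(2304 + 14641)*(-1/160) = -1*16945*(-1/160) = -16945*(-1/160) = 3389/32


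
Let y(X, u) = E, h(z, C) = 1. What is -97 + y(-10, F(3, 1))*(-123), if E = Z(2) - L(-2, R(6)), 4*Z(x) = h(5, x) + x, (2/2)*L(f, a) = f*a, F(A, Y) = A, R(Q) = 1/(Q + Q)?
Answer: -839/4 ≈ -209.75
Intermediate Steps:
R(Q) = 1/(2*Q)
L(f, a) = a*f (L(f, a) = f*a = a*f)
Z(x) = ¼ + x/4 (Z(x) = (1 + x)/4 = ¼ + x/4)
E = 11/12 (E = (¼ + (¼)*2) - (½)/6*(-2) = (¼ + ½) - (½)*(⅙)*(-2) = ¾ - (-2)/12 = ¾ - 1*(-⅙) = ¾ + ⅙ = 11/12 ≈ 0.91667)
y(X, u) = 11/12
-97 + y(-10, F(3, 1))*(-123) = -97 + (11/12)*(-123) = -97 - 451/4 = -839/4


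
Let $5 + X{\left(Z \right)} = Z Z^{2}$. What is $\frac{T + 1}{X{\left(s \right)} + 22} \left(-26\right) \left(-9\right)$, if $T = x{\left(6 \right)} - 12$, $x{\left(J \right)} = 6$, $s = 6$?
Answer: $- \frac{1170}{233} \approx -5.0215$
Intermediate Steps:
$X{\left(Z \right)} = -5 + Z^{3}$ ($X{\left(Z \right)} = -5 + Z Z^{2} = -5 + Z^{3}$)
$T = -6$ ($T = 6 - 12 = -6$)
$\frac{T + 1}{X{\left(s \right)} + 22} \left(-26\right) \left(-9\right) = \frac{-6 + 1}{\left(-5 + 6^{3}\right) + 22} \left(-26\right) \left(-9\right) = - \frac{5}{\left(-5 + 216\right) + 22} \left(-26\right) \left(-9\right) = - \frac{5}{211 + 22} \left(-26\right) \left(-9\right) = - \frac{5}{233} \left(-26\right) \left(-9\right) = \left(-5\right) \frac{1}{233} \left(-26\right) \left(-9\right) = \left(- \frac{5}{233}\right) \left(-26\right) \left(-9\right) = \frac{130}{233} \left(-9\right) = - \frac{1170}{233}$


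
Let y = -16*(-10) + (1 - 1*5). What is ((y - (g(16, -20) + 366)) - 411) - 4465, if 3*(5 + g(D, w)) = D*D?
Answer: -15499/3 ≈ -5166.3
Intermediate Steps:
g(D, w) = -5 + D**2/3 (g(D, w) = -5 + (D*D)/3 = -5 + D**2/3)
y = 156 (y = 160 + (1 - 5) = 160 - 4 = 156)
((y - (g(16, -20) + 366)) - 411) - 4465 = ((156 - ((-5 + (1/3)*16**2) + 366)) - 411) - 4465 = ((156 - ((-5 + (1/3)*256) + 366)) - 411) - 4465 = ((156 - ((-5 + 256/3) + 366)) - 411) - 4465 = ((156 - (241/3 + 366)) - 411) - 4465 = ((156 - 1*1339/3) - 411) - 4465 = ((156 - 1339/3) - 411) - 4465 = (-871/3 - 411) - 4465 = -2104/3 - 4465 = -15499/3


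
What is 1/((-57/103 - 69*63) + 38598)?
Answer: 103/3527796 ≈ 2.9197e-5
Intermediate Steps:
1/((-57/103 - 69*63) + 38598) = 1/((-57*1/103 - 4347) + 38598) = 1/((-57/103 - 4347) + 38598) = 1/(-447798/103 + 38598) = 1/(3527796/103) = 103/3527796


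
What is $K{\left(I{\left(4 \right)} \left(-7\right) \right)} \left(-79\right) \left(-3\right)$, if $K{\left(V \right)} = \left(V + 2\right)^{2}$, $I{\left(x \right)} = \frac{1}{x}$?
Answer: $\frac{237}{16} \approx 14.813$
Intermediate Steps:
$K{\left(V \right)} = \left(2 + V\right)^{2}$
$K{\left(I{\left(4 \right)} \left(-7\right) \right)} \left(-79\right) \left(-3\right) = \left(2 + \frac{1}{4} \left(-7\right)\right)^{2} \left(-79\right) \left(-3\right) = \left(2 - \frac{7}{4}\right)^{2} \left(-79\right) \left(-3\right) = \left(\frac{1}{4}\right)^{2} \left(-79\right) \left(-3\right) = \frac{1}{16} \left(-79\right) \left(-3\right) = \left(- \frac{79}{16}\right) \left(-3\right) = \frac{237}{16}$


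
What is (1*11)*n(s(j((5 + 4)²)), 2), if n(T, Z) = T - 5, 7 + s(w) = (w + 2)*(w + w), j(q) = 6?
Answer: 924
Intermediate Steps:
s(w) = -7 + 2*w*(2 + w) (s(w) = -7 + (w + 2)*(w + w) = -7 + (2 + w)*(2*w) = -7 + 2*w*(2 + w))
n(T, Z) = -5 + T
(1*11)*n(s(j((5 + 4)²)), 2) = (1*11)*(-5 + (-7 + 2*6² + 4*6)) = 11*(-5 + (-7 + 2*36 + 24)) = 11*(-5 + (-7 + 72 + 24)) = 11*(-5 + 89) = 11*84 = 924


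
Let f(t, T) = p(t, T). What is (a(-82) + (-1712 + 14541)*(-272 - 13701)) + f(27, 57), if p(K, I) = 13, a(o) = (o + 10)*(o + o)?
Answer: -179247796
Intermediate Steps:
a(o) = 2*o*(10 + o) (a(o) = (10 + o)*(2*o) = 2*o*(10 + o))
f(t, T) = 13
(a(-82) + (-1712 + 14541)*(-272 - 13701)) + f(27, 57) = (2*(-82)*(10 - 82) + (-1712 + 14541)*(-272 - 13701)) + 13 = (2*(-82)*(-72) + 12829*(-13973)) + 13 = (11808 - 179259617) + 13 = -179247809 + 13 = -179247796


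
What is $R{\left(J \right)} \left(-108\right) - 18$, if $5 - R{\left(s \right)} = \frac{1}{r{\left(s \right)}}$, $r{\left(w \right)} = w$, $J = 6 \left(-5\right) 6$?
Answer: $- \frac{2793}{5} \approx -558.6$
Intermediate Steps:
$J = -180$ ($J = \left(-30\right) 6 = -180$)
$R{\left(s \right)} = 5 - \frac{1}{s}$
$R{\left(J \right)} \left(-108\right) - 18 = \left(5 - \frac{1}{-180}\right) \left(-108\right) - 18 = \left(5 - - \frac{1}{180}\right) \left(-108\right) - 18 = \left(5 + \frac{1}{180}\right) \left(-108\right) - 18 = \frac{901}{180} \left(-108\right) - 18 = - \frac{2703}{5} - 18 = - \frac{2793}{5}$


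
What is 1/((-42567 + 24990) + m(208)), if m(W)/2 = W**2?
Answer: 1/68951 ≈ 1.4503e-5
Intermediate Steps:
m(W) = 2*W**2
1/((-42567 + 24990) + m(208)) = 1/((-42567 + 24990) + 2*208**2) = 1/(-17577 + 2*43264) = 1/(-17577 + 86528) = 1/68951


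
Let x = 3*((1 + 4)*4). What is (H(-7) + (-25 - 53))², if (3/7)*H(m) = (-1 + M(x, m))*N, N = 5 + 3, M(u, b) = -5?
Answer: 36100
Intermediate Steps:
x = 60 (x = 3*(5*4) = 3*20 = 60)
N = 8
H(m) = -112 (H(m) = 7*((-1 - 5)*8)/3 = 7*(-6*8)/3 = (7/3)*(-48) = -112)
(H(-7) + (-25 - 53))² = (-112 + (-25 - 53))² = (-112 - 78)² = (-190)² = 36100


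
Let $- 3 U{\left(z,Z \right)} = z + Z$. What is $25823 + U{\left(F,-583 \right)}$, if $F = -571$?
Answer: $\frac{78623}{3} \approx 26208.0$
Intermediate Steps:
$U{\left(z,Z \right)} = - \frac{Z}{3} - \frac{z}{3}$ ($U{\left(z,Z \right)} = - \frac{z + Z}{3} = - \frac{Z + z}{3} = - \frac{Z}{3} - \frac{z}{3}$)
$25823 + U{\left(F,-583 \right)} = 25823 - - \frac{1154}{3} = 25823 + \left(\frac{583}{3} + \frac{571}{3}\right) = 25823 + \frac{1154}{3} = \frac{78623}{3}$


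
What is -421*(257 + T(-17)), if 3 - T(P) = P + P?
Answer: -123774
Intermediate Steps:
T(P) = 3 - 2*P (T(P) = 3 - (P + P) = 3 - 2*P)
-421*(257 + T(-17)) = -421*(257 + (3 - 2*(-17))) = -421*(257 + (3 + 34)) = -421*(257 + 37) = -421*294 = -123774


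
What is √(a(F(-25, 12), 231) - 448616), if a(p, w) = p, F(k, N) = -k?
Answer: I*√448591 ≈ 669.77*I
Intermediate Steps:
√(a(F(-25, 12), 231) - 448616) = √(-1*(-25) - 448616) = √(25 - 448616) = √(-448591) = I*√448591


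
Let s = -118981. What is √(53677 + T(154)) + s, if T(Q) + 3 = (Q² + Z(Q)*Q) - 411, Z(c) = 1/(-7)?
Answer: -118981 + √76957 ≈ -1.1870e+5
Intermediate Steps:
Z(c) = -⅐
T(Q) = -414 + Q² - Q/7 (T(Q) = -3 + ((Q² - Q/7) - 411) = -3 + (-411 + Q² - Q/7) = -414 + Q² - Q/7)
√(53677 + T(154)) + s = √(53677 + (-414 + 154² - ⅐*154)) - 118981 = √(53677 + (-414 + 23716 - 22)) - 118981 = √(53677 + 23280) - 118981 = √76957 - 118981 = -118981 + √76957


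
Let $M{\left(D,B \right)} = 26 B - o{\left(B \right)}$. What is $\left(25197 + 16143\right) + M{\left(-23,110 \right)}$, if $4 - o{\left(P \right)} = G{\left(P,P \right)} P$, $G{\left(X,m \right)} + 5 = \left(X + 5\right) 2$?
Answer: $68946$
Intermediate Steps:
$G{\left(X,m \right)} = 5 + 2 X$ ($G{\left(X,m \right)} = -5 + \left(X + 5\right) 2 = -5 + \left(5 + X\right) 2 = -5 + \left(10 + 2 X\right) = 5 + 2 X$)
$o{\left(P \right)} = 4 - P \left(5 + 2 P\right)$ ($o{\left(P \right)} = 4 - \left(5 + 2 P\right) P = 4 - P \left(5 + 2 P\right)$)
$M{\left(D,B \right)} = -4 + 26 B + B \left(5 + 2 B\right)$ ($M{\left(D,B \right)} = 26 B - \left(4 - B \left(5 + 2 B\right)\right) = 26 B + \left(-4 + B \left(5 + 2 B\right)\right) = -4 + 26 B + B \left(5 + 2 B\right)$)
$\left(25197 + 16143\right) + M{\left(-23,110 \right)} = \left(25197 + 16143\right) + \left(-4 + 2 \cdot 110^{2} + 31 \cdot 110\right) = 41340 + \left(-4 + 2 \cdot 12100 + 3410\right) = 41340 + \left(-4 + 24200 + 3410\right) = 41340 + 27606 = 68946$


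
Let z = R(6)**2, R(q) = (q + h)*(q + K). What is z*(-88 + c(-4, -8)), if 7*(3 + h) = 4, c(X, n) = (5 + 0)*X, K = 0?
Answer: -2430000/49 ≈ -49592.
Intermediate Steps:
c(X, n) = 5*X
h = -17/7 (h = -3 + (1/7)*4 = -3 + 4/7 = -17/7 ≈ -2.4286)
R(q) = q*(-17/7 + q) (R(q) = (q - 17/7)*(q + 0) = (-17/7 + q)*q = q*(-17/7 + q))
z = 22500/49 (z = ((1/7)*6*(-17 + 7*6))**2 = ((1/7)*6*(-17 + 42))**2 = ((1/7)*6*25)**2 = (150/7)**2 = 22500/49 ≈ 459.18)
z*(-88 + c(-4, -8)) = 22500*(-88 + 5*(-4))/49 = 22500*(-88 - 20)/49 = (22500/49)*(-108) = -2430000/49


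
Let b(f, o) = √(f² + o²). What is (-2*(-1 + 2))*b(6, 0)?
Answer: -12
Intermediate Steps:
(-2*(-1 + 2))*b(6, 0) = (-2*(-1 + 2))*√(6² + 0²) = (-2*1)*√(36 + 0) = -2*√36 = -2*6 = -12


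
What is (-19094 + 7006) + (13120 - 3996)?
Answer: -2964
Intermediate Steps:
(-19094 + 7006) + (13120 - 3996) = -12088 + 9124 = -2964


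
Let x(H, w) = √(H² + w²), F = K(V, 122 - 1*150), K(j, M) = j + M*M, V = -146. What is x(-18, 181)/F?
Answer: √33085/638 ≈ 0.28510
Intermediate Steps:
K(j, M) = j + M²
F = 638 (F = -146 + (122 - 1*150)² = -146 + (122 - 150)² = -146 + (-28)² = -146 + 784 = 638)
x(-18, 181)/F = √((-18)² + 181²)/638 = √(324 + 32761)*(1/638) = √33085*(1/638) = √33085/638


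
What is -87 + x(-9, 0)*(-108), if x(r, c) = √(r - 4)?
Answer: -87 - 108*I*√13 ≈ -87.0 - 389.4*I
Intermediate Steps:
x(r, c) = √(-4 + r)
-87 + x(-9, 0)*(-108) = -87 + √(-4 - 9)*(-108) = -87 + √(-13)*(-108) = -87 + (I*√13)*(-108) = -87 - 108*I*√13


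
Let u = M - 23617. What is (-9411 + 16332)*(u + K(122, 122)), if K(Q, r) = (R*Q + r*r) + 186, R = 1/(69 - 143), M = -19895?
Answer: -7283764215/37 ≈ -1.9686e+8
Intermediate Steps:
u = -43512 (u = -19895 - 23617 = -43512)
R = -1/74 (R = 1/(-74) = -1/74 ≈ -0.013514)
K(Q, r) = 186 + r² - Q/74 (K(Q, r) = (-Q/74 + r*r) + 186 = (-Q/74 + r²) + 186 = (r² - Q/74) + 186 = 186 + r² - Q/74)
(-9411 + 16332)*(u + K(122, 122)) = (-9411 + 16332)*(-43512 + (186 + 122² - 1/74*122)) = 6921*(-43512 + (186 + 14884 - 61/37)) = 6921*(-43512 + 557529/37) = 6921*(-1052415/37) = -7283764215/37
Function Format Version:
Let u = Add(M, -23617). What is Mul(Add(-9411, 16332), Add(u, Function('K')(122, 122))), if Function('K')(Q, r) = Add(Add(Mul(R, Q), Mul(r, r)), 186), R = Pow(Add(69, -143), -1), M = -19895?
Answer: Rational(-7283764215, 37) ≈ -1.9686e+8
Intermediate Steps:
u = -43512 (u = Add(-19895, -23617) = -43512)
R = Rational(-1, 74) (R = Pow(-74, -1) = Rational(-1, 74) ≈ -0.013514)
Function('K')(Q, r) = Add(186, Pow(r, 2), Mul(Rational(-1, 74), Q)) (Function('K')(Q, r) = Add(Add(Mul(Rational(-1, 74), Q), Mul(r, r)), 186) = Add(Add(Mul(Rational(-1, 74), Q), Pow(r, 2)), 186) = Add(Add(Pow(r, 2), Mul(Rational(-1, 74), Q)), 186) = Add(186, Pow(r, 2), Mul(Rational(-1, 74), Q)))
Mul(Add(-9411, 16332), Add(u, Function('K')(122, 122))) = Mul(Add(-9411, 16332), Add(-43512, Add(186, Pow(122, 2), Mul(Rational(-1, 74), 122)))) = Mul(6921, Add(-43512, Add(186, 14884, Rational(-61, 37)))) = Mul(6921, Add(-43512, Rational(557529, 37))) = Mul(6921, Rational(-1052415, 37)) = Rational(-7283764215, 37)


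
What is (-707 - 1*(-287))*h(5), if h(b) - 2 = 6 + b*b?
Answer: -13860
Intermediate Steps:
h(b) = 8 + b**2 (h(b) = 2 + (6 + b*b) = 2 + (6 + b**2) = 8 + b**2)
(-707 - 1*(-287))*h(5) = (-707 - 1*(-287))*(8 + 5**2) = (-707 + 287)*(8 + 25) = -420*33 = -13860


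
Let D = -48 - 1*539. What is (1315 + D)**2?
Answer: 529984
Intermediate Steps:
D = -587 (D = -48 - 539 = -587)
(1315 + D)**2 = (1315 - 587)**2 = 728**2 = 529984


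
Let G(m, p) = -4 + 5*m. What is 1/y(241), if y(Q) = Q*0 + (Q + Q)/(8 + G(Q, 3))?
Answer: 1209/482 ≈ 2.5083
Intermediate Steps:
y(Q) = 2*Q/(4 + 5*Q) (y(Q) = Q*0 + (Q + Q)/(8 + (-4 + 5*Q)) = 0 + (2*Q)/(4 + 5*Q) = 0 + 2*Q/(4 + 5*Q) = 2*Q/(4 + 5*Q))
1/y(241) = 1/(2*241/(4 + 5*241)) = 1/(2*241/(4 + 1205)) = 1/(2*241/1209) = 1/(2*241*(1/1209)) = 1/(482/1209) = 1209/482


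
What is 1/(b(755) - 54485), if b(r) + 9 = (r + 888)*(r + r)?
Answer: 1/2426436 ≈ 4.1213e-7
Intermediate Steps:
b(r) = -9 + 2*r*(888 + r) (b(r) = -9 + (r + 888)*(r + r) = -9 + (888 + r)*(2*r) = -9 + 2*r*(888 + r))
1/(b(755) - 54485) = 1/((-9 + 2*755² + 1776*755) - 54485) = 1/((-9 + 2*570025 + 1340880) - 54485) = 1/((-9 + 1140050 + 1340880) - 54485) = 1/(2480921 - 54485) = 1/2426436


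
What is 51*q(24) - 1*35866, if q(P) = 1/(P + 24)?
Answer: -573839/16 ≈ -35865.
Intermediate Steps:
q(P) = 1/(24 + P)
51*q(24) - 1*35866 = 51/(24 + 24) - 1*35866 = 51/48 - 35866 = 51*(1/48) - 35866 = 17/16 - 35866 = -573839/16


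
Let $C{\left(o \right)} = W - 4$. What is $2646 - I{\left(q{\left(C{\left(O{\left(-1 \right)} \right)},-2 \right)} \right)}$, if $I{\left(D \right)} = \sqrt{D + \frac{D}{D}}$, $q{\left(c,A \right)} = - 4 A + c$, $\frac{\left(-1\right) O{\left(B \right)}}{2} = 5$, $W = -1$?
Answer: $2644$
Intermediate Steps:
$O{\left(B \right)} = -10$ ($O{\left(B \right)} = \left(-2\right) 5 = -10$)
$C{\left(o \right)} = -5$ ($C{\left(o \right)} = -1 - 4 = -5$)
$q{\left(c,A \right)} = c - 4 A$
$I{\left(D \right)} = \sqrt{1 + D}$ ($I{\left(D \right)} = \sqrt{D + 1} = \sqrt{1 + D}$)
$2646 - I{\left(q{\left(C{\left(O{\left(-1 \right)} \right)},-2 \right)} \right)} = 2646 - \sqrt{1 - -3} = 2646 - \sqrt{1 + \left(-5 + 8\right)} = 2646 - \sqrt{1 + 3} = 2646 - \sqrt{4} = 2646 - 2 = 2644$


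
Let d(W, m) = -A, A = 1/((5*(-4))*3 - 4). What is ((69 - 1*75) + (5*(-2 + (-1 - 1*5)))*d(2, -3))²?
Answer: 2809/64 ≈ 43.891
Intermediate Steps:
A = -1/64 (A = 1/(-20*3 - 4) = 1/(-60 - 4) = 1/(-64) = -1/64 ≈ -0.015625)
d(W, m) = 1/64 (d(W, m) = -1*(-1/64) = 1/64)
((69 - 1*75) + (5*(-2 + (-1 - 1*5)))*d(2, -3))² = ((69 - 1*75) + (5*(-2 + (-1 - 1*5)))*(1/64))² = ((69 - 75) + (5*(-2 + (-1 - 5)))*(1/64))² = (-6 + (5*(-2 - 6))*(1/64))² = (-6 + (5*(-8))*(1/64))² = (-6 - 40*1/64)² = (-6 - 5/8)² = (-53/8)² = 2809/64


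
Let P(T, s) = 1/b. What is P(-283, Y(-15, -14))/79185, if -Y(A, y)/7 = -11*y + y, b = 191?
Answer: 1/15124335 ≈ 6.6119e-8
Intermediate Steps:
Y(A, y) = 70*y (Y(A, y) = -7*(-11*y + y) = -(-70)*y = 70*y)
P(T, s) = 1/191
P(-283, Y(-15, -14))/79185 = (1/191)/79185 = (1/191)*(1/79185) = 1/15124335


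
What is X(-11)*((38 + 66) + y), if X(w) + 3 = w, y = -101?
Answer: -42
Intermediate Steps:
X(w) = -3 + w
X(-11)*((38 + 66) + y) = (-3 - 11)*((38 + 66) - 101) = -14*(104 - 101) = -14*3 = -42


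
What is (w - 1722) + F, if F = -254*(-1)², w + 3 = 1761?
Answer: -218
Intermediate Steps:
w = 1758 (w = -3 + 1761 = 1758)
F = -254 (F = -254*1 = -254)
(w - 1722) + F = (1758 - 1722) - 254 = 36 - 254 = -218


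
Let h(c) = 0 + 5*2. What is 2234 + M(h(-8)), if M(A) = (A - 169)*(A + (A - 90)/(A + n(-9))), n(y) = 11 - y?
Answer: 1068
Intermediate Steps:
h(c) = 10 (h(c) = 0 + 10 = 10)
M(A) = (-169 + A)*(A + (-90 + A)/(20 + A)) (M(A) = (A - 169)*(A + (A - 90)/(A + (11 - 1*(-9)))) = (-169 + A)*(A + (-90 + A)/(A + (11 + 9))) = (-169 + A)*(A + (-90 + A)/(A + 20)) = (-169 + A)*(A + (-90 + A)/(20 + A)))
2234 + M(h(-8)) = 2234 + (15210 + 10³ - 3639*10 - 148*10²)/(20 + 10) = 2234 + (15210 + 1000 - 36390 - 148*100)/30 = 2234 + (15210 + 1000 - 36390 - 14800)/30 = 2234 + (1/30)*(-34980) = 2234 - 1166 = 1068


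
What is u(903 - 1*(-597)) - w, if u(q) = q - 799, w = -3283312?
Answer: 3284013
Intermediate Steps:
u(q) = -799 + q
u(903 - 1*(-597)) - w = (-799 + (903 - 1*(-597))) - 1*(-3283312) = (-799 + (903 + 597)) + 3283312 = (-799 + 1500) + 3283312 = 701 + 3283312 = 3284013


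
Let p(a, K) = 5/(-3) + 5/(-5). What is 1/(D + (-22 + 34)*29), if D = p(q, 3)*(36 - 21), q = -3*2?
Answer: 1/308 ≈ 0.0032468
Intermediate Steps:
q = -6
p(a, K) = -8/3 (p(a, K) = 5*(-⅓) + 5*(-⅕) = -5/3 - 1 = -8/3)
D = -40 (D = -8*(36 - 21)/3 = -8/3*15 = -40)
1/(D + (-22 + 34)*29) = 1/(-40 + (-22 + 34)*29) = 1/(-40 + 12*29) = 1/(-40 + 348) = 1/308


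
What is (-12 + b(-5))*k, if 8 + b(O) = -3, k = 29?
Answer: -667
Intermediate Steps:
b(O) = -11 (b(O) = -8 - 3 = -11)
(-12 + b(-5))*k = (-12 - 11)*29 = -23*29 = -667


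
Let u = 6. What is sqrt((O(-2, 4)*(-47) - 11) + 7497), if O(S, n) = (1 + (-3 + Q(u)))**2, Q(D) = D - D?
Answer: sqrt(7298) ≈ 85.428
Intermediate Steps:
Q(D) = 0
O(S, n) = 4 (O(S, n) = (1 + (-3 + 0))**2 = (1 - 3)**2 = (-2)**2 = 4)
sqrt((O(-2, 4)*(-47) - 11) + 7497) = sqrt((4*(-47) - 11) + 7497) = sqrt((-188 - 11) + 7497) = sqrt(-199 + 7497) = sqrt(7298)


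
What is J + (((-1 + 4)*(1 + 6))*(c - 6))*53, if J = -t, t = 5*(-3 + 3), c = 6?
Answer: 0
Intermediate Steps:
t = 0 (t = 5*0 = 0)
J = 0 (J = -1*0 = 0)
J + (((-1 + 4)*(1 + 6))*(c - 6))*53 = 0 + (((-1 + 4)*(1 + 6))*(6 - 6))*53 = 0 + ((3*7)*0)*53 = 0 + (21*0)*53 = 0 + 0*53 = 0 + 0 = 0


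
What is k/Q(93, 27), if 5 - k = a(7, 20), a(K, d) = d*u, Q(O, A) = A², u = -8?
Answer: 55/243 ≈ 0.22634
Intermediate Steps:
a(K, d) = -8*d (a(K, d) = d*(-8) = -8*d)
k = 165 (k = 5 - (-8)*20 = 5 - 1*(-160) = 5 + 160 = 165)
k/Q(93, 27) = 165/(27²) = 165/729 = 165*(1/729) = 55/243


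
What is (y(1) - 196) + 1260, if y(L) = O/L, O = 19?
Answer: 1083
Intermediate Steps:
y(L) = 19/L
(y(1) - 196) + 1260 = (19/1 - 196) + 1260 = (19*1 - 196) + 1260 = (19 - 196) + 1260 = -177 + 1260 = 1083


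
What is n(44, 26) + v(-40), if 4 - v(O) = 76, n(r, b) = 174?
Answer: 102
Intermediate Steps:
v(O) = -72 (v(O) = 4 - 1*76 = 4 - 76 = -72)
n(44, 26) + v(-40) = 174 - 72 = 102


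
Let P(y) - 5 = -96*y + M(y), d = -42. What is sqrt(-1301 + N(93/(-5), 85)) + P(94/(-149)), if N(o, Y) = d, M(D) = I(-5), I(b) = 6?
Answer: 10663/149 + I*sqrt(1343) ≈ 71.564 + 36.647*I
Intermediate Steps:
M(D) = 6
N(o, Y) = -42
P(y) = 11 - 96*y (P(y) = 5 + (-96*y + 6) = 5 + (6 - 96*y) = 11 - 96*y)
sqrt(-1301 + N(93/(-5), 85)) + P(94/(-149)) = sqrt(-1301 - 42) + (11 - 9024/(-149)) = sqrt(-1343) + (11 - 9024*(-1)/149) = I*sqrt(1343) + (11 - 96*(-94/149)) = I*sqrt(1343) + (11 + 9024/149) = I*sqrt(1343) + 10663/149 = 10663/149 + I*sqrt(1343)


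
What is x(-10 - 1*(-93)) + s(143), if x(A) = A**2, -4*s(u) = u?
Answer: 27413/4 ≈ 6853.3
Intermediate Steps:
s(u) = -u/4
x(-10 - 1*(-93)) + s(143) = (-10 - 1*(-93))**2 - 1/4*143 = (-10 + 93)**2 - 143/4 = 83**2 - 143/4 = 6889 - 143/4 = 27413/4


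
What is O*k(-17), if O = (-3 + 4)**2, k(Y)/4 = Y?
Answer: -68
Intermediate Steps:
k(Y) = 4*Y
O = 1 (O = 1**2 = 1)
O*k(-17) = 1*(4*(-17)) = 1*(-68) = -68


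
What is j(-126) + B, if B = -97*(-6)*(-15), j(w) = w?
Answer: -8856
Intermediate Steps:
B = -8730 (B = 582*(-15) = -8730)
j(-126) + B = -126 - 8730 = -8856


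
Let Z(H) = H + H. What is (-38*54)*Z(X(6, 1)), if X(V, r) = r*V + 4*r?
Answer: -41040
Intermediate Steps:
X(V, r) = 4*r + V*r (X(V, r) = V*r + 4*r = 4*r + V*r)
Z(H) = 2*H
(-38*54)*Z(X(6, 1)) = (-38*54)*(2*(1*(4 + 6))) = -4104*1*10 = -4104*10 = -2052*20 = -41040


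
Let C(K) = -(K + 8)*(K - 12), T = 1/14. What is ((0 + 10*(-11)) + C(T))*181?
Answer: -486709/196 ≈ -2483.2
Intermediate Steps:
T = 1/14 (T = 1*(1/14) = 1/14 ≈ 0.071429)
C(K) = -(-12 + K)*(8 + K) (C(K) = -(8 + K)*(-12 + K) = -(-12 + K)*(8 + K))
((0 + 10*(-11)) + C(T))*181 = ((0 + 10*(-11)) + (96 - (1/14)² + 4*(1/14)))*181 = ((0 - 110) + (96 - 1*1/196 + 2/7))*181 = (-110 + (96 - 1/196 + 2/7))*181 = (-110 + 18871/196)*181 = -2689/196*181 = -486709/196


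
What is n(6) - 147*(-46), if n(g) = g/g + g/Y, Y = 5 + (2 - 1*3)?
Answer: 13529/2 ≈ 6764.5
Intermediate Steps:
Y = 4 (Y = 5 + (2 - 3) = 5 - 1 = 4)
n(g) = 1 + g/4 (n(g) = g/g + g/4 = 1 + g*(1/4) = 1 + g/4)
n(6) - 147*(-46) = (1 + (1/4)*6) - 147*(-46) = (1 + 3/2) + 6762 = 5/2 + 6762 = 13529/2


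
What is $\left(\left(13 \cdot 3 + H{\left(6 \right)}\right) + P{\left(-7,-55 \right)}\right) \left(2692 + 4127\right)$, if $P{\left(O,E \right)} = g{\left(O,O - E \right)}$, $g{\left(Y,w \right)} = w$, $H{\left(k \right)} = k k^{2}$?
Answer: $2066157$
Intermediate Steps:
$H{\left(k \right)} = k^{3}$
$P{\left(O,E \right)} = O - E$
$\left(\left(13 \cdot 3 + H{\left(6 \right)}\right) + P{\left(-7,-55 \right)}\right) \left(2692 + 4127\right) = \left(\left(13 \cdot 3 + 6^{3}\right) - -48\right) \left(2692 + 4127\right) = \left(\left(39 + 216\right) + \left(-7 + 55\right)\right) 6819 = \left(255 + 48\right) 6819 = 303 \cdot 6819 = 2066157$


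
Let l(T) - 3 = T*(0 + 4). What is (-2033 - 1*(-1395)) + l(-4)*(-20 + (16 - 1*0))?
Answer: -586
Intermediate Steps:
l(T) = 3 + 4*T (l(T) = 3 + T*(0 + 4) = 3 + T*4 = 3 + 4*T)
(-2033 - 1*(-1395)) + l(-4)*(-20 + (16 - 1*0)) = (-2033 - 1*(-1395)) + (3 + 4*(-4))*(-20 + (16 - 1*0)) = (-2033 + 1395) + (3 - 16)*(-20 + (16 + 0)) = -638 - 13*(-20 + 16) = -638 - 13*(-4) = -638 + 52 = -586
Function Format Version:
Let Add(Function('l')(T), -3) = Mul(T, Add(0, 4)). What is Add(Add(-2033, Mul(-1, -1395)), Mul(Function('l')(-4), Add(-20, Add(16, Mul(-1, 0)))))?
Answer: -586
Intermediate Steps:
Function('l')(T) = Add(3, Mul(4, T)) (Function('l')(T) = Add(3, Mul(T, Add(0, 4))) = Add(3, Mul(T, 4)) = Add(3, Mul(4, T)))
Add(Add(-2033, Mul(-1, -1395)), Mul(Function('l')(-4), Add(-20, Add(16, Mul(-1, 0))))) = Add(Add(-2033, Mul(-1, -1395)), Mul(Add(3, Mul(4, -4)), Add(-20, Add(16, Mul(-1, 0))))) = Add(Add(-2033, 1395), Mul(Add(3, -16), Add(-20, Add(16, 0)))) = Add(-638, Mul(-13, Add(-20, 16))) = Add(-638, Mul(-13, -4)) = Add(-638, 52) = -586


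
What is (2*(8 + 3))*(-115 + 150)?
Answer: 770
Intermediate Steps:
(2*(8 + 3))*(-115 + 150) = (2*11)*35 = 22*35 = 770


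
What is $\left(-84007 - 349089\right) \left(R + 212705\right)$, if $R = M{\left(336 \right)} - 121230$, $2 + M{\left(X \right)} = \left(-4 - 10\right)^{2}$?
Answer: $-39701477224$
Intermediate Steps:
$M{\left(X \right)} = 194$ ($M{\left(X \right)} = -2 + \left(-4 - 10\right)^{2} = -2 + \left(-14\right)^{2} = -2 + 196 = 194$)
$R = -121036$ ($R = 194 - 121230 = -121036$)
$\left(-84007 - 349089\right) \left(R + 212705\right) = \left(-84007 - 349089\right) \left(-121036 + 212705\right) = \left(-433096\right) 91669 = -39701477224$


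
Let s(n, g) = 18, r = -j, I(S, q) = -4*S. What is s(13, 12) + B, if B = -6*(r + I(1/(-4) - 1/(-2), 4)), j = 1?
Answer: 30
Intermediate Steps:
r = -1 (r = -1*1 = -1)
B = 12 (B = -6*(-1 - 4*(1/(-4) - 1/(-2))) = -6*(-1 - 4*(1*(-¼) - 1*(-½))) = -6*(-1 - 4*(-¼ + ½)) = -6*(-1 - 4*¼) = -6*(-1 - 1) = -6*(-2) = 12)
s(13, 12) + B = 18 + 12 = 30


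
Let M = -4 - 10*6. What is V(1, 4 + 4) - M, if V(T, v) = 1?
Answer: 65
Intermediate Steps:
M = -64 (M = -4 - 60 = -64)
V(1, 4 + 4) - M = 1 - 1*(-64) = 1 + 64 = 65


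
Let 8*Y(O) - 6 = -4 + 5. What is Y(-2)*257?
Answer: 1799/8 ≈ 224.88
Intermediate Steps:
Y(O) = 7/8 (Y(O) = ¾ + (-4 + 5)/8 = ¾ + (⅛)*1 = ¾ + ⅛ = 7/8)
Y(-2)*257 = (7/8)*257 = 1799/8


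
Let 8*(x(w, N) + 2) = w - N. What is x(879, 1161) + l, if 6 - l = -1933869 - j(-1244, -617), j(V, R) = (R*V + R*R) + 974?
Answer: 12332195/4 ≈ 3.0830e+6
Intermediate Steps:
x(w, N) = -2 - N/8 + w/8 (x(w, N) = -2 + (w - N)/8 = -2 + (-N/8 + w/8) = -2 - N/8 + w/8)
j(V, R) = 974 + R**2 + R*V (j(V, R) = (R*V + R**2) + 974 = (R**2 + R*V) + 974 = 974 + R**2 + R*V)
l = 3083086 (l = 6 - (-1933869 - (974 + (-617)**2 - 617*(-1244))) = 6 - (-1933869 - (974 + 380689 + 767548)) = 6 - (-1933869 - 1*1149211) = 6 - (-1933869 - 1149211) = 6 - 1*(-3083080) = 6 + 3083080 = 3083086)
x(879, 1161) + l = (-2 - 1/8*1161 + (1/8)*879) + 3083086 = (-2 - 1161/8 + 879/8) + 3083086 = -149/4 + 3083086 = 12332195/4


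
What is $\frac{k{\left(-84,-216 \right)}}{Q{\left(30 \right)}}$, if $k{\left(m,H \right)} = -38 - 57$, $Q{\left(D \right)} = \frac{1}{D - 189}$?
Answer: $15105$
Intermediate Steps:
$Q{\left(D \right)} = \frac{1}{-189 + D}$
$k{\left(m,H \right)} = -95$ ($k{\left(m,H \right)} = -38 - 57 = -95$)
$\frac{k{\left(-84,-216 \right)}}{Q{\left(30 \right)}} = - \frac{95}{\frac{1}{-189 + 30}} = - \frac{95}{\frac{1}{-159}} = - \frac{95}{- \frac{1}{159}} = \left(-95\right) \left(-159\right) = 15105$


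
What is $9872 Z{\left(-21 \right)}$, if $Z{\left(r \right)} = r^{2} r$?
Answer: $-91424592$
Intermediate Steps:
$Z{\left(r \right)} = r^{3}$
$9872 Z{\left(-21 \right)} = 9872 \left(-21\right)^{3} = 9872 \left(-9261\right) = -91424592$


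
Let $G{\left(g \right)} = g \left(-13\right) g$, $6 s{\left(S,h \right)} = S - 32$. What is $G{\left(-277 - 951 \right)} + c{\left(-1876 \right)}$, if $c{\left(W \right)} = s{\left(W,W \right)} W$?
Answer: $-19007224$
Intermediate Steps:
$s{\left(S,h \right)} = - \frac{16}{3} + \frac{S}{6}$ ($s{\left(S,h \right)} = \frac{S - 32}{6} = \frac{-32 + S}{6} = - \frac{16}{3} + \frac{S}{6}$)
$c{\left(W \right)} = W \left(- \frac{16}{3} + \frac{W}{6}\right)$ ($c{\left(W \right)} = \left(- \frac{16}{3} + \frac{W}{6}\right) W = W \left(- \frac{16}{3} + \frac{W}{6}\right)$)
$G{\left(g \right)} = - 13 g^{2}$ ($G{\left(g \right)} = - 13 g g = - 13 g^{2}$)
$G{\left(-277 - 951 \right)} + c{\left(-1876 \right)} = - 13 \left(-277 - 951\right)^{2} + \frac{1}{6} \left(-1876\right) \left(-32 - 1876\right) = - 13 \left(-1228\right)^{2} + \frac{1}{6} \left(-1876\right) \left(-1908\right) = \left(-13\right) 1507984 + 596568 = -19603792 + 596568 = -19007224$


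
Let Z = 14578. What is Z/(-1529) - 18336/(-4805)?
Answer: -42011546/7346845 ≈ -5.7183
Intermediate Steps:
Z/(-1529) - 18336/(-4805) = 14578/(-1529) - 18336/(-4805) = 14578*(-1/1529) - 18336*(-1/4805) = -14578/1529 + 18336/4805 = -42011546/7346845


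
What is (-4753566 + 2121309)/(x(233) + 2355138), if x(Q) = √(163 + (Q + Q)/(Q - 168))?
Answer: -44772927957810/40059319436311 + 877419*√79885/40059319436311 ≈ -1.1177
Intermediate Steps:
x(Q) = √(163 + 2*Q/(-168 + Q)) (x(Q) = √(163 + (2*Q)/(-168 + Q)) = √(163 + 2*Q/(-168 + Q)))
(-4753566 + 2121309)/(x(233) + 2355138) = (-4753566 + 2121309)/(√3*√((-9128 + 55*233)/(-168 + 233)) + 2355138) = -2632257/(√3*√((-9128 + 12815)/65) + 2355138) = -2632257/(√3*√((1/65)*3687) + 2355138) = -2632257/(√3*√(3687/65) + 2355138) = -2632257/(√3*(√239655/65) + 2355138) = -2632257/(3*√79885/65 + 2355138) = -2632257/(2355138 + 3*√79885/65)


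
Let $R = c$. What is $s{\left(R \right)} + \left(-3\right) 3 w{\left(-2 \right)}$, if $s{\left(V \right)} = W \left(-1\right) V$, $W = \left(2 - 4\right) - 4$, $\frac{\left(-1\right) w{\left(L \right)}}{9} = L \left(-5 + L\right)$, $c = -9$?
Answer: $1080$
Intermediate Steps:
$w{\left(L \right)} = - 9 L \left(-5 + L\right)$
$W = -6$ ($W = -2 - 4 = -6$)
$R = -9$
$s{\left(V \right)} = 6 V$ ($s{\left(V \right)} = \left(-6\right) \left(-1\right) V = 6 V$)
$s{\left(R \right)} + \left(-3\right) 3 w{\left(-2 \right)} = 6 \left(-9\right) + \left(-3\right) 3 \cdot 9 \left(-2\right) \left(5 - -2\right) = -54 - 9 \cdot 9 \left(-2\right) \left(5 + 2\right) = -54 - 9 \cdot 9 \left(-2\right) 7 = -54 - -1134 = -54 + 1134 = 1080$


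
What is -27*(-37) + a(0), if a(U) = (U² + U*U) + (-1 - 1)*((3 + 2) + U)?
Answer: 989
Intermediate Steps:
a(U) = -10 - 2*U + 2*U² (a(U) = (U² + U²) - 2*(5 + U) = 2*U² + (-10 - 2*U) = -10 - 2*U + 2*U²)
-27*(-37) + a(0) = -27*(-37) + (-10 - 2*0 + 2*0²) = 999 + (-10 + 0 + 2*0) = 999 + (-10 + 0 + 0) = 999 - 10 = 989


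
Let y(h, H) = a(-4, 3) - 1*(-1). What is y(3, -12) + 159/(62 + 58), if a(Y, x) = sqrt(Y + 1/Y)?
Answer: 93/40 + I*sqrt(17)/2 ≈ 2.325 + 2.0616*I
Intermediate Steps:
y(h, H) = 1 + I*sqrt(17)/2 (y(h, H) = sqrt(-4 + 1/(-4)) - 1*(-1) = sqrt(-4 - 1/4) + 1 = sqrt(-17/4) + 1 = I*sqrt(17)/2 + 1 = 1 + I*sqrt(17)/2)
y(3, -12) + 159/(62 + 58) = (1 + I*sqrt(17)/2) + 159/(62 + 58) = (1 + I*sqrt(17)/2) + 159/120 = (1 + I*sqrt(17)/2) + 159*(1/120) = (1 + I*sqrt(17)/2) + 53/40 = 93/40 + I*sqrt(17)/2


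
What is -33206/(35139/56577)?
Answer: -626231954/11713 ≈ -53465.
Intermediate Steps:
-33206/(35139/56577) = -33206/(35139*(1/56577)) = -33206/11713/18859 = -33206*18859/11713 = -626231954/11713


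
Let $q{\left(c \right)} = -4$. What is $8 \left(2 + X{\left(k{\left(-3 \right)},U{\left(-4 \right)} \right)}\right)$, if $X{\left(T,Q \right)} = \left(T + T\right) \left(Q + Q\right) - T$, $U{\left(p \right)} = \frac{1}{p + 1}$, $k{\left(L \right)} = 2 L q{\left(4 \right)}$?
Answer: $-432$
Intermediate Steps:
$k{\left(L \right)} = - 8 L$ ($k{\left(L \right)} = 2 L \left(-4\right) = - 8 L$)
$U{\left(p \right)} = \frac{1}{1 + p}$
$X{\left(T,Q \right)} = - T + 4 Q T$ ($X{\left(T,Q \right)} = 2 T 2 Q - T = 4 Q T - T = - T + 4 Q T$)
$8 \left(2 + X{\left(k{\left(-3 \right)},U{\left(-4 \right)} \right)}\right) = 8 \left(2 + \left(-8\right) \left(-3\right) \left(-1 + \frac{4}{1 - 4}\right)\right) = 8 \left(2 + 24 \left(-1 + \frac{4}{-3}\right)\right) = 8 \left(2 + 24 \left(-1 + 4 \left(- \frac{1}{3}\right)\right)\right) = 8 \left(2 + 24 \left(-1 - \frac{4}{3}\right)\right) = 8 \left(2 + 24 \left(- \frac{7}{3}\right)\right) = 8 \left(2 - 56\right) = 8 \left(-54\right) = -432$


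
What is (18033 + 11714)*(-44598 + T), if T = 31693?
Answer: -383885035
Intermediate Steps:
(18033 + 11714)*(-44598 + T) = (18033 + 11714)*(-44598 + 31693) = 29747*(-12905) = -383885035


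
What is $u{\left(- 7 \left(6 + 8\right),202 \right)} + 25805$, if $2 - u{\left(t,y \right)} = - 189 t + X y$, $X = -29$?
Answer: $13143$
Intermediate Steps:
$u{\left(t,y \right)} = 2 + 29 y + 189 t$ ($u{\left(t,y \right)} = 2 - \left(- 189 t - 29 y\right) = 2 + \left(29 y + 189 t\right) = 2 + 29 y + 189 t$)
$u{\left(- 7 \left(6 + 8\right),202 \right)} + 25805 = \left(2 + 29 \cdot 202 + 189 \left(- 7 \left(6 + 8\right)\right)\right) + 25805 = \left(2 + 5858 + 189 \left(\left(-7\right) 14\right)\right) + 25805 = \left(2 + 5858 + 189 \left(-98\right)\right) + 25805 = \left(2 + 5858 - 18522\right) + 25805 = -12662 + 25805 = 13143$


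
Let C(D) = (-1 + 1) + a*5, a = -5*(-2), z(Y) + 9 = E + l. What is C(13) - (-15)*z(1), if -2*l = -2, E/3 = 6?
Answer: 200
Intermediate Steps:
E = 18 (E = 3*6 = 18)
l = 1 (l = -½*(-2) = 1)
z(Y) = 10 (z(Y) = -9 + (18 + 1) = -9 + 19 = 10)
a = 10
C(D) = 50 (C(D) = (-1 + 1) + 10*5 = 0 + 50 = 50)
C(13) - (-15)*z(1) = 50 - (-15)*10 = 50 - 1*(-150) = 50 + 150 = 200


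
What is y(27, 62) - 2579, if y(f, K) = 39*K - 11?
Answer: -172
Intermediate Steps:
y(f, K) = -11 + 39*K
y(27, 62) - 2579 = (-11 + 39*62) - 2579 = (-11 + 2418) - 2579 = 2407 - 2579 = -172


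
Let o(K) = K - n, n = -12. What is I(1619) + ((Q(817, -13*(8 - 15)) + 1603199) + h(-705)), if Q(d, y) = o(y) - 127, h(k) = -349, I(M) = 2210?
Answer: 1605036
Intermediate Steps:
o(K) = 12 + K (o(K) = K - 1*(-12) = K + 12 = 12 + K)
Q(d, y) = -115 + y (Q(d, y) = (12 + y) - 127 = -115 + y)
I(1619) + ((Q(817, -13*(8 - 15)) + 1603199) + h(-705)) = 2210 + (((-115 - 13*(8 - 15)) + 1603199) - 349) = 2210 + (((-115 - 13*(-7)) + 1603199) - 349) = 2210 + (((-115 + 91) + 1603199) - 349) = 2210 + ((-24 + 1603199) - 349) = 2210 + (1603175 - 349) = 2210 + 1602826 = 1605036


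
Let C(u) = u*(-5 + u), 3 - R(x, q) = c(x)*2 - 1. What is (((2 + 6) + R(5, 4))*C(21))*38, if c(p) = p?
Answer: 25536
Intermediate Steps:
R(x, q) = 4 - 2*x (R(x, q) = 3 - (x*2 - 1) = 3 - (2*x - 1) = 3 - (-1 + 2*x) = 3 + (1 - 2*x) = 4 - 2*x)
(((2 + 6) + R(5, 4))*C(21))*38 = (((2 + 6) + (4 - 2*5))*(21*(-5 + 21)))*38 = ((8 + (4 - 10))*(21*16))*38 = ((8 - 6)*336)*38 = (2*336)*38 = 672*38 = 25536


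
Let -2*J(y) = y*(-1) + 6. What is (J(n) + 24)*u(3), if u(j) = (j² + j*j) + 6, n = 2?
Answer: 528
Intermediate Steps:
J(y) = -3 + y/2 (J(y) = -(y*(-1) + 6)/2 = -(-y + 6)/2 = -(6 - y)/2 = -3 + y/2)
u(j) = 6 + 2*j² (u(j) = (j² + j²) + 6 = 2*j² + 6 = 6 + 2*j²)
(J(n) + 24)*u(3) = ((-3 + (½)*2) + 24)*(6 + 2*3²) = ((-3 + 1) + 24)*(6 + 2*9) = (-2 + 24)*(6 + 18) = 22*24 = 528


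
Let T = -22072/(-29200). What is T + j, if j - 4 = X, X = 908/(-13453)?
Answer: 230216427/49103450 ≈ 4.6884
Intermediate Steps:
X = -908/13453 (X = 908*(-1/13453) = -908/13453 ≈ -0.067494)
j = 52904/13453 (j = 4 - 908/13453 = 52904/13453 ≈ 3.9325)
T = 2759/3650 (T = -22072*(-1/29200) = 2759/3650 ≈ 0.75589)
T + j = 2759/3650 + 52904/13453 = 230216427/49103450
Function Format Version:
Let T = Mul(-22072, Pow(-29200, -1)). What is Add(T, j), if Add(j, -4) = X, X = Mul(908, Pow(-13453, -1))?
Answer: Rational(230216427, 49103450) ≈ 4.6884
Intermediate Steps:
X = Rational(-908, 13453) (X = Mul(908, Rational(-1, 13453)) = Rational(-908, 13453) ≈ -0.067494)
j = Rational(52904, 13453) (j = Add(4, Rational(-908, 13453)) = Rational(52904, 13453) ≈ 3.9325)
T = Rational(2759, 3650) (T = Mul(-22072, Rational(-1, 29200)) = Rational(2759, 3650) ≈ 0.75589)
Add(T, j) = Add(Rational(2759, 3650), Rational(52904, 13453)) = Rational(230216427, 49103450)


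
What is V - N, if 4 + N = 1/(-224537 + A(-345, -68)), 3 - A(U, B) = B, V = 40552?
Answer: 9103443097/224466 ≈ 40556.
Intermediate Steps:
A(U, B) = 3 - B
N = -897865/224466 (N = -4 + 1/(-224537 + (3 - 1*(-68))) = -4 + 1/(-224537 + (3 + 68)) = -4 + 1/(-224537 + 71) = -4 + 1/(-224466) = -4 - 1/224466 = -897865/224466 ≈ -4.0000)
V - N = 40552 - 1*(-897865/224466) = 40552 + 897865/224466 = 9103443097/224466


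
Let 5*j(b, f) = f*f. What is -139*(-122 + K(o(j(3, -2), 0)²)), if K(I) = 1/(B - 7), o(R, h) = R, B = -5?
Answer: 203635/12 ≈ 16970.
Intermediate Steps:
j(b, f) = f²/5 (j(b, f) = (f*f)/5 = f²/5)
K(I) = -1/12 (K(I) = 1/(-5 - 7) = 1/(-12) = -1/12)
-139*(-122 + K(o(j(3, -2), 0)²)) = -139*(-122 - 1/12) = -139*(-1465/12) = 203635/12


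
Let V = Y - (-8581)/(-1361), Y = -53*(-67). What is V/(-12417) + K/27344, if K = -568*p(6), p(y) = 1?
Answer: -5896475689/19254205822 ≈ -0.30624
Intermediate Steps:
K = -568 (K = -568*1 = -568)
Y = 3551
V = 4824330/1361 (V = 3551 - (-8581)/(-1361) = 3551 - (-8581)*(-1)/1361 = 3551 - 1*8581/1361 = 3551 - 8581/1361 = 4824330/1361 ≈ 3544.7)
V/(-12417) + K/27344 = (4824330/1361)/(-12417) - 568/27344 = (4824330/1361)*(-1/12417) - 568*1/27344 = -1608110/5633179 - 71/3418 = -5896475689/19254205822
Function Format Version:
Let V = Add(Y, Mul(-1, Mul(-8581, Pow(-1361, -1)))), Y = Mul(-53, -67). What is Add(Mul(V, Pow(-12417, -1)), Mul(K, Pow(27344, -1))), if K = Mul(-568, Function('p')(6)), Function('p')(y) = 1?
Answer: Rational(-5896475689, 19254205822) ≈ -0.30624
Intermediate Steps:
K = -568 (K = Mul(-568, 1) = -568)
Y = 3551
V = Rational(4824330, 1361) (V = Add(3551, Mul(-1, Mul(-8581, Pow(-1361, -1)))) = Add(3551, Mul(-1, Mul(-8581, Rational(-1, 1361)))) = Add(3551, Mul(-1, Rational(8581, 1361))) = Add(3551, Rational(-8581, 1361)) = Rational(4824330, 1361) ≈ 3544.7)
Add(Mul(V, Pow(-12417, -1)), Mul(K, Pow(27344, -1))) = Add(Mul(Rational(4824330, 1361), Pow(-12417, -1)), Mul(-568, Pow(27344, -1))) = Add(Mul(Rational(4824330, 1361), Rational(-1, 12417)), Mul(-568, Rational(1, 27344))) = Add(Rational(-1608110, 5633179), Rational(-71, 3418)) = Rational(-5896475689, 19254205822)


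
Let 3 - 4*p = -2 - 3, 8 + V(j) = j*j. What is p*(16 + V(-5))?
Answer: 66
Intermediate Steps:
V(j) = -8 + j² (V(j) = -8 + j*j = -8 + j²)
p = 2 (p = ¾ - (-2 - 3)/4 = ¾ - ¼*(-5) = ¾ + 5/4 = 2)
p*(16 + V(-5)) = 2*(16 + (-8 + (-5)²)) = 2*(16 + (-8 + 25)) = 2*(16 + 17) = 2*33 = 66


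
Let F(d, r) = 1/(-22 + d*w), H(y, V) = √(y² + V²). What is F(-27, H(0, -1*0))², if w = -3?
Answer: 1/3481 ≈ 0.00028727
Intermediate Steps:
H(y, V) = √(V² + y²)
F(d, r) = 1/(-22 - 3*d) (F(d, r) = 1/(-22 + d*(-3)) = 1/(-22 - 3*d))
F(-27, H(0, -1*0))² = (1/(-22 - 3*(-27)))² = (1/(-22 + 81))² = (1/59)² = 1/3481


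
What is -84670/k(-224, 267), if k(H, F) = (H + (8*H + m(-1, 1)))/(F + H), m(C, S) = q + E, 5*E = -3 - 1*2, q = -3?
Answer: 364081/202 ≈ 1802.4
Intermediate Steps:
E = -1 (E = (-3 - 1*2)/5 = (-3 - 2)/5 = (⅕)*(-5) = -1)
m(C, S) = -4 (m(C, S) = -3 - 1 = -4)
k(H, F) = (-4 + 9*H)/(F + H) (k(H, F) = (H + (8*H - 4))/(F + H) = (H + (-4 + 8*H))/(F + H) = (-4 + 9*H)/(F + H))
-84670/k(-224, 267) = -84670*(267 - 224)/(-4 + 9*(-224)) = -84670*43/(-4 - 2016) = -84670/((1/43)*(-2020)) = -84670/(-2020/43) = -84670*(-43/2020) = 364081/202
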